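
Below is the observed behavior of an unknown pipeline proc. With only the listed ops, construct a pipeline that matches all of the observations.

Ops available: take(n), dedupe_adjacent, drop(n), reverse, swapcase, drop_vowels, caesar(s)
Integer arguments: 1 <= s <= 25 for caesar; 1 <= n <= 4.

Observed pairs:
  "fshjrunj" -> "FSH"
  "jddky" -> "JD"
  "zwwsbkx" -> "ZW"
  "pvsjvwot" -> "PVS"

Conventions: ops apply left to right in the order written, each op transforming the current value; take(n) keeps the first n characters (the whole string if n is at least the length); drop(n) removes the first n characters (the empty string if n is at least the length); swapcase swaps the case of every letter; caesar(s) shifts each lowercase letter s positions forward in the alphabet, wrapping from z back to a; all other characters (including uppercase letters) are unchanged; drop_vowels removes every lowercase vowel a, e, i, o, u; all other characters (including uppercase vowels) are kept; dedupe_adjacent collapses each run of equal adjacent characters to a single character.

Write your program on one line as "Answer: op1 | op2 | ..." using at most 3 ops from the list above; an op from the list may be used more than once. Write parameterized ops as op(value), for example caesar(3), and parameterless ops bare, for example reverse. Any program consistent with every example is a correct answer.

take(3) | dedupe_adjacent | swapcase

Check, running the answer program on each example:
  "fshjrunj" -> "fsh" -> "fsh" -> "FSH"
  "jddky" -> "jdd" -> "jd" -> "JD"
  "zwwsbkx" -> "zww" -> "zw" -> "ZW"
  "pvsjvwot" -> "pvs" -> "pvs" -> "PVS"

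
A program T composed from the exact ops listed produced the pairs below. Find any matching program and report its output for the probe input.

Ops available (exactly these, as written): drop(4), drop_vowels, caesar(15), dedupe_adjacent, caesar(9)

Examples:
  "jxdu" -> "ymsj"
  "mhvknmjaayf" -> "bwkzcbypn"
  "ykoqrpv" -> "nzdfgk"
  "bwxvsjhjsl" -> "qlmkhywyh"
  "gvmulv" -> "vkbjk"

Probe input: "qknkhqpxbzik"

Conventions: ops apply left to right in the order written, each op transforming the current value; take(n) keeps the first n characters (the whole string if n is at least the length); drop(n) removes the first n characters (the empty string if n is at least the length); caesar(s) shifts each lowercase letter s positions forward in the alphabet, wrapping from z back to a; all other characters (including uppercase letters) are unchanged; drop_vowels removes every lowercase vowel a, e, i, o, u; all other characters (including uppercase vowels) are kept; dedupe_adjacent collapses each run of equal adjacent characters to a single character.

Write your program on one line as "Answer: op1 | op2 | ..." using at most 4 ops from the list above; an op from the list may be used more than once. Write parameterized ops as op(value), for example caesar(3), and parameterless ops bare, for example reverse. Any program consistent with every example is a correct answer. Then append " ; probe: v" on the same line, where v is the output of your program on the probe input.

caesar(15) | dedupe_adjacent | drop_vowels ; probe: "fzczwfmqxz"

Check, running the answer program on each example:
  "jxdu" -> "ymsj" -> "ymsj" -> "ymsj"
  "mhvknmjaayf" -> "bwkzcbyppnu" -> "bwkzcbypnu" -> "bwkzcbypn"
  "ykoqrpv" -> "nzdfgek" -> "nzdfgek" -> "nzdfgk"
  "bwxvsjhjsl" -> "qlmkhywyha" -> "qlmkhywyha" -> "qlmkhywyh"
  "gvmulv" -> "vkbjak" -> "vkbjak" -> "vkbjk"
  probe: "qknkhqpxbzik" -> "fzczwfemqoxz" -> "fzczwfemqoxz" -> "fzczwfmqxz"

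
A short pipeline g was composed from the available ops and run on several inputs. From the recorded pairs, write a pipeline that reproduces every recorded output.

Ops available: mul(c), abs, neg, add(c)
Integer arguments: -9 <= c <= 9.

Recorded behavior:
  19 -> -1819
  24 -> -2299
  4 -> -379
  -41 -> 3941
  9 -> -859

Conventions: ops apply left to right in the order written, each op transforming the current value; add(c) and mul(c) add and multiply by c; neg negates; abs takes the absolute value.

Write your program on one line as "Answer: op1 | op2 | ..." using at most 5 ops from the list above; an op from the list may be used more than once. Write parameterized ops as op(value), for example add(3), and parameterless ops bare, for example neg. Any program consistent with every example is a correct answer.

mul(4) | mul(8) | mul(3) | neg | add(5)

Check, running the answer program on each example:
  19 -> 76 -> 608 -> 1824 -> -1824 -> -1819
  24 -> 96 -> 768 -> 2304 -> -2304 -> -2299
  4 -> 16 -> 128 -> 384 -> -384 -> -379
  -41 -> -164 -> -1312 -> -3936 -> 3936 -> 3941
  9 -> 36 -> 288 -> 864 -> -864 -> -859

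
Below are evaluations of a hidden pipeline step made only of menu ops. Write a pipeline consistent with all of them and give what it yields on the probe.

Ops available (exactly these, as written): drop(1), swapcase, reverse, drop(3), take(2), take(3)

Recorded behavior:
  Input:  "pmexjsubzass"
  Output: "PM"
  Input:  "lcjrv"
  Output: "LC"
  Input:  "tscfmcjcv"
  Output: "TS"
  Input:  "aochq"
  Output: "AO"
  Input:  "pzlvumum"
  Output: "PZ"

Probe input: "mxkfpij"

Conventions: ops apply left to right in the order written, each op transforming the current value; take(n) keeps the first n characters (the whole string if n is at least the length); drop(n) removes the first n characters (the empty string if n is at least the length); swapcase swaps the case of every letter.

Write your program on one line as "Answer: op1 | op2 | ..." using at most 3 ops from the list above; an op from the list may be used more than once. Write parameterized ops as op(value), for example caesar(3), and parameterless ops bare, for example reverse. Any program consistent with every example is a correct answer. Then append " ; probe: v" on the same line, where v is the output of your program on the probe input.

take(2) | swapcase ; probe: "MX"

Check, running the answer program on each example:
  "pmexjsubzass" -> "pm" -> "PM"
  "lcjrv" -> "lc" -> "LC"
  "tscfmcjcv" -> "ts" -> "TS"
  "aochq" -> "ao" -> "AO"
  "pzlvumum" -> "pz" -> "PZ"
  probe: "mxkfpij" -> "mx" -> "MX"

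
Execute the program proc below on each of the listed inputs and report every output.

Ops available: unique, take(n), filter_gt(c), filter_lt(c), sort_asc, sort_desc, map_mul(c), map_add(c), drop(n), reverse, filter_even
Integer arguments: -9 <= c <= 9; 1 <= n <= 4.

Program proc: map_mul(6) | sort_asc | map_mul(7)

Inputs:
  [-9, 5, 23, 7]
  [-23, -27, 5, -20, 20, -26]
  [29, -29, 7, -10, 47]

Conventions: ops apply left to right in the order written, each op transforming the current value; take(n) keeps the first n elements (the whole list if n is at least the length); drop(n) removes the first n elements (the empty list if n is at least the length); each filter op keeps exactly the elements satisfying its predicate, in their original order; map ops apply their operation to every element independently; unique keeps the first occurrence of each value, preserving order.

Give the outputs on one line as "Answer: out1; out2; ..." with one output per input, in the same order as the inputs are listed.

[-378, 210, 294, 966]; [-1134, -1092, -966, -840, 210, 840]; [-1218, -420, 294, 1218, 1974]

Execution, op by op:
  [-9, 5, 23, 7] -> [-54, 30, 138, 42] -> [-54, 30, 42, 138] -> [-378, 210, 294, 966]
  [-23, -27, 5, -20, 20, -26] -> [-138, -162, 30, -120, 120, -156] -> [-162, -156, -138, -120, 30, 120] -> [-1134, -1092, -966, -840, 210, 840]
  [29, -29, 7, -10, 47] -> [174, -174, 42, -60, 282] -> [-174, -60, 42, 174, 282] -> [-1218, -420, 294, 1218, 1974]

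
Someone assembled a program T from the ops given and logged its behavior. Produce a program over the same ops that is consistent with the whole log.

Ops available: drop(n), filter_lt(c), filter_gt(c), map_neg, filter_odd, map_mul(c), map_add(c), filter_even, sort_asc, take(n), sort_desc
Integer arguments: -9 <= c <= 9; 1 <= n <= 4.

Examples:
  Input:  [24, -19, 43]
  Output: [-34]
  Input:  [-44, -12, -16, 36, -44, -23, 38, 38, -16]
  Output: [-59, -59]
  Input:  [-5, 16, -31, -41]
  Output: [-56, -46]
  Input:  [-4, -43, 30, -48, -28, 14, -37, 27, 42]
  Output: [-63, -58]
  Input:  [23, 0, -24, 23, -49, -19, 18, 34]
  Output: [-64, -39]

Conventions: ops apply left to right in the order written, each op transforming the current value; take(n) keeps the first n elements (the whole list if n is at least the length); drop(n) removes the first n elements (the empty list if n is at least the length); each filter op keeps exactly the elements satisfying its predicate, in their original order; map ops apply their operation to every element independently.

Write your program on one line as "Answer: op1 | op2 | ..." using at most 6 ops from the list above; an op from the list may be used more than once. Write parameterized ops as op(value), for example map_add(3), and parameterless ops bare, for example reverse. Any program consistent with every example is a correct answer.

map_add(-9) | filter_lt(-2) | map_add(-6) | sort_asc | take(2)

Check, running the answer program on each example:
  [24, -19, 43] -> [15, -28, 34] -> [-28] -> [-34] -> [-34] -> [-34]
  [-44, -12, -16, 36, -44, -23, 38, 38, -16] -> [-53, -21, -25, 27, -53, -32, 29, 29, -25] -> [-53, -21, -25, -53, -32, -25] -> [-59, -27, -31, -59, -38, -31] -> [-59, -59, -38, -31, -31, -27] -> [-59, -59]
  [-5, 16, -31, -41] -> [-14, 7, -40, -50] -> [-14, -40, -50] -> [-20, -46, -56] -> [-56, -46, -20] -> [-56, -46]
  [-4, -43, 30, -48, -28, 14, -37, 27, 42] -> [-13, -52, 21, -57, -37, 5, -46, 18, 33] -> [-13, -52, -57, -37, -46] -> [-19, -58, -63, -43, -52] -> [-63, -58, -52, -43, -19] -> [-63, -58]
  [23, 0, -24, 23, -49, -19, 18, 34] -> [14, -9, -33, 14, -58, -28, 9, 25] -> [-9, -33, -58, -28] -> [-15, -39, -64, -34] -> [-64, -39, -34, -15] -> [-64, -39]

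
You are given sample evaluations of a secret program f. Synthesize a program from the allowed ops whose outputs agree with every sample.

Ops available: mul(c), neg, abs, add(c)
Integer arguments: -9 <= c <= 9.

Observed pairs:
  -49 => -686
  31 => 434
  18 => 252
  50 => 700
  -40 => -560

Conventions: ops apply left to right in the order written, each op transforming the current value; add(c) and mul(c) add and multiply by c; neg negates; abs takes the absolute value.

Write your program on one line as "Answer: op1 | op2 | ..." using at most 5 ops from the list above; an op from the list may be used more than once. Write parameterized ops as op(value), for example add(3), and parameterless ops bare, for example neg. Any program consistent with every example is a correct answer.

neg | mul(2) | mul(7) | neg

Check, running the answer program on each example:
  -49 -> 49 -> 98 -> 686 -> -686
  31 -> -31 -> -62 -> -434 -> 434
  18 -> -18 -> -36 -> -252 -> 252
  50 -> -50 -> -100 -> -700 -> 700
  -40 -> 40 -> 80 -> 560 -> -560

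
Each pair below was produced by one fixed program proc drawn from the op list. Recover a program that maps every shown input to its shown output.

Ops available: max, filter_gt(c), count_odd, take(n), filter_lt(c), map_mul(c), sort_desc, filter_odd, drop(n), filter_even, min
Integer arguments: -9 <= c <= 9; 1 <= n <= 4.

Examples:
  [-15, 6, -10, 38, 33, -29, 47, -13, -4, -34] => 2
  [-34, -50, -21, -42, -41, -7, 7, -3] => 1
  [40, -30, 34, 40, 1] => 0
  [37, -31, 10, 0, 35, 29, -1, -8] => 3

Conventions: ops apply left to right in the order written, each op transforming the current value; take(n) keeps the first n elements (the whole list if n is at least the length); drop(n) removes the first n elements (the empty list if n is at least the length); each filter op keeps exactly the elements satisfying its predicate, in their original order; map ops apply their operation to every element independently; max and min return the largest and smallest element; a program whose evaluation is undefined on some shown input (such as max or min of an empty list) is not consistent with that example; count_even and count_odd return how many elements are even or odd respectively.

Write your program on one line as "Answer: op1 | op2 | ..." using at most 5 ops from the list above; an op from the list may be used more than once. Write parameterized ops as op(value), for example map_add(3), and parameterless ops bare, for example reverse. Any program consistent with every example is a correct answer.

filter_gt(4) | sort_desc | take(3) | map_mul(7) | count_odd

Check, running the answer program on each example:
  [-15, 6, -10, 38, 33, -29, 47, -13, -4, -34] -> [6, 38, 33, 47] -> [47, 38, 33, 6] -> [47, 38, 33] -> [329, 266, 231] -> 2
  [-34, -50, -21, -42, -41, -7, 7, -3] -> [7] -> [7] -> [7] -> [49] -> 1
  [40, -30, 34, 40, 1] -> [40, 34, 40] -> [40, 40, 34] -> [40, 40, 34] -> [280, 280, 238] -> 0
  [37, -31, 10, 0, 35, 29, -1, -8] -> [37, 10, 35, 29] -> [37, 35, 29, 10] -> [37, 35, 29] -> [259, 245, 203] -> 3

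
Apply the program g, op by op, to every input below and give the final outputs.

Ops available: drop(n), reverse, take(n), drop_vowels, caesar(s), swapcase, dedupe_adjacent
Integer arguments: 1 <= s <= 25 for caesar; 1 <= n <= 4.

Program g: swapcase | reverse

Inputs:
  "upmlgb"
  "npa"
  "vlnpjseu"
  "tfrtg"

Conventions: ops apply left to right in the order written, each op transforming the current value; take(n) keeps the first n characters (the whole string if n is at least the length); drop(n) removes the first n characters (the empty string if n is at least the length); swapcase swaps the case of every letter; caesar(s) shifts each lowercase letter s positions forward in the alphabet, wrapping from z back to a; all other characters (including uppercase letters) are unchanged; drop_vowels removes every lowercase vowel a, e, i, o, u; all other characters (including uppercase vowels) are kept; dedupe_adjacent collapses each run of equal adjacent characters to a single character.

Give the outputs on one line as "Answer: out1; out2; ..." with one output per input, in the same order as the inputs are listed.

"BGLMPU"; "APN"; "UESJPNLV"; "GTRFT"

Execution, op by op:
  "upmlgb" -> "UPMLGB" -> "BGLMPU"
  "npa" -> "NPA" -> "APN"
  "vlnpjseu" -> "VLNPJSEU" -> "UESJPNLV"
  "tfrtg" -> "TFRTG" -> "GTRFT"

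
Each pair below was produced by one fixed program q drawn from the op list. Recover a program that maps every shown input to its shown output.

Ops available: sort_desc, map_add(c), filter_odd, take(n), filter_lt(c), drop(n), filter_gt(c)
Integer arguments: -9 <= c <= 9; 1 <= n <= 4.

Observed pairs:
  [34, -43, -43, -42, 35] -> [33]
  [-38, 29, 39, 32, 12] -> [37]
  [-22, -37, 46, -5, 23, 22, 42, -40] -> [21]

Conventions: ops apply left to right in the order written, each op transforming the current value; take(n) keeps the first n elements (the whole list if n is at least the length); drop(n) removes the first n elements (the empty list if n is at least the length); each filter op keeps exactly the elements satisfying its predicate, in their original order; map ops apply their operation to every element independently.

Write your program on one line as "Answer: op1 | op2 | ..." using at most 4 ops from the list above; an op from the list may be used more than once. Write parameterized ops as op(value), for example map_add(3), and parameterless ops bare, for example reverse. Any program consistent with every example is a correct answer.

filter_odd | sort_desc | map_add(-2) | take(1)

Check, running the answer program on each example:
  [34, -43, -43, -42, 35] -> [-43, -43, 35] -> [35, -43, -43] -> [33, -45, -45] -> [33]
  [-38, 29, 39, 32, 12] -> [29, 39] -> [39, 29] -> [37, 27] -> [37]
  [-22, -37, 46, -5, 23, 22, 42, -40] -> [-37, -5, 23] -> [23, -5, -37] -> [21, -7, -39] -> [21]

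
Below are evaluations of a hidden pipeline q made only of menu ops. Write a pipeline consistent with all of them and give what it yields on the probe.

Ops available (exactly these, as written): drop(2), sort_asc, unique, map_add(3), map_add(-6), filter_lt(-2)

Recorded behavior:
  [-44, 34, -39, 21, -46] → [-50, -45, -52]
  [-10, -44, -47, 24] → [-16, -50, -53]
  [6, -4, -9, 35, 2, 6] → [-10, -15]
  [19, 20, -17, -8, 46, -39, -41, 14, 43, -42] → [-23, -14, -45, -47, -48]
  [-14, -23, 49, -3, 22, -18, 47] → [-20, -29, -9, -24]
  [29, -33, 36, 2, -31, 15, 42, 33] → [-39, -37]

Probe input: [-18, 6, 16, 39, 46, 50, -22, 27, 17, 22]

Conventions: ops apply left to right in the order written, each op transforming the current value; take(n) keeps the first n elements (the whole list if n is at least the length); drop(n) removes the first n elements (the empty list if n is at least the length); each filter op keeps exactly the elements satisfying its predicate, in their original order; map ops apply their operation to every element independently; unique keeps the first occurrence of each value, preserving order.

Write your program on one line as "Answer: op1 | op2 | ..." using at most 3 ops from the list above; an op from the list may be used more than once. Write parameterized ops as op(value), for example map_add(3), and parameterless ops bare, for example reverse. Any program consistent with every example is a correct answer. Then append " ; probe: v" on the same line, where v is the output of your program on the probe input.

unique | filter_lt(-2) | map_add(-6) ; probe: [-24, -28]

Check, running the answer program on each example:
  [-44, 34, -39, 21, -46] -> [-44, 34, -39, 21, -46] -> [-44, -39, -46] -> [-50, -45, -52]
  [-10, -44, -47, 24] -> [-10, -44, -47, 24] -> [-10, -44, -47] -> [-16, -50, -53]
  [6, -4, -9, 35, 2, 6] -> [6, -4, -9, 35, 2] -> [-4, -9] -> [-10, -15]
  [19, 20, -17, -8, 46, -39, -41, 14, 43, -42] -> [19, 20, -17, -8, 46, -39, -41, 14, 43, -42] -> [-17, -8, -39, -41, -42] -> [-23, -14, -45, -47, -48]
  [-14, -23, 49, -3, 22, -18, 47] -> [-14, -23, 49, -3, 22, -18, 47] -> [-14, -23, -3, -18] -> [-20, -29, -9, -24]
  [29, -33, 36, 2, -31, 15, 42, 33] -> [29, -33, 36, 2, -31, 15, 42, 33] -> [-33, -31] -> [-39, -37]
  probe: [-18, 6, 16, 39, 46, 50, -22, 27, 17, 22] -> [-18, 6, 16, 39, 46, 50, -22, 27, 17, 22] -> [-18, -22] -> [-24, -28]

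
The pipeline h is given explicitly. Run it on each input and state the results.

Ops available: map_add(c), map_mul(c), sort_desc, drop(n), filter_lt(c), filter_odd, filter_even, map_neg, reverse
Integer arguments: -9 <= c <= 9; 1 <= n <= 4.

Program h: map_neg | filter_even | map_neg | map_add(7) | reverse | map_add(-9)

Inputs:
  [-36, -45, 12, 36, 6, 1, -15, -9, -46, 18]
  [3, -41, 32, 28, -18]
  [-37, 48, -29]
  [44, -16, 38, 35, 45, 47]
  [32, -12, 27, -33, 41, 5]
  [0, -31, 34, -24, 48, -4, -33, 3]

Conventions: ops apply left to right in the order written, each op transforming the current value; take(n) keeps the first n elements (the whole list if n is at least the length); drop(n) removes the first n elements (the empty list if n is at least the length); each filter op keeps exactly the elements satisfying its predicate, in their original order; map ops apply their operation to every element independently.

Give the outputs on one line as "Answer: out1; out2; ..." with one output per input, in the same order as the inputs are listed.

Execution, op by op:
  [-36, -45, 12, 36, 6, 1, -15, -9, -46, 18] -> [36, 45, -12, -36, -6, -1, 15, 9, 46, -18] -> [36, -12, -36, -6, 46, -18] -> [-36, 12, 36, 6, -46, 18] -> [-29, 19, 43, 13, -39, 25] -> [25, -39, 13, 43, 19, -29] -> [16, -48, 4, 34, 10, -38]
  [3, -41, 32, 28, -18] -> [-3, 41, -32, -28, 18] -> [-32, -28, 18] -> [32, 28, -18] -> [39, 35, -11] -> [-11, 35, 39] -> [-20, 26, 30]
  [-37, 48, -29] -> [37, -48, 29] -> [-48] -> [48] -> [55] -> [55] -> [46]
  [44, -16, 38, 35, 45, 47] -> [-44, 16, -38, -35, -45, -47] -> [-44, 16, -38] -> [44, -16, 38] -> [51, -9, 45] -> [45, -9, 51] -> [36, -18, 42]
  [32, -12, 27, -33, 41, 5] -> [-32, 12, -27, 33, -41, -5] -> [-32, 12] -> [32, -12] -> [39, -5] -> [-5, 39] -> [-14, 30]
  [0, -31, 34, -24, 48, -4, -33, 3] -> [0, 31, -34, 24, -48, 4, 33, -3] -> [0, -34, 24, -48, 4] -> [0, 34, -24, 48, -4] -> [7, 41, -17, 55, 3] -> [3, 55, -17, 41, 7] -> [-6, 46, -26, 32, -2]

[16, -48, 4, 34, 10, -38]; [-20, 26, 30]; [46]; [36, -18, 42]; [-14, 30]; [-6, 46, -26, 32, -2]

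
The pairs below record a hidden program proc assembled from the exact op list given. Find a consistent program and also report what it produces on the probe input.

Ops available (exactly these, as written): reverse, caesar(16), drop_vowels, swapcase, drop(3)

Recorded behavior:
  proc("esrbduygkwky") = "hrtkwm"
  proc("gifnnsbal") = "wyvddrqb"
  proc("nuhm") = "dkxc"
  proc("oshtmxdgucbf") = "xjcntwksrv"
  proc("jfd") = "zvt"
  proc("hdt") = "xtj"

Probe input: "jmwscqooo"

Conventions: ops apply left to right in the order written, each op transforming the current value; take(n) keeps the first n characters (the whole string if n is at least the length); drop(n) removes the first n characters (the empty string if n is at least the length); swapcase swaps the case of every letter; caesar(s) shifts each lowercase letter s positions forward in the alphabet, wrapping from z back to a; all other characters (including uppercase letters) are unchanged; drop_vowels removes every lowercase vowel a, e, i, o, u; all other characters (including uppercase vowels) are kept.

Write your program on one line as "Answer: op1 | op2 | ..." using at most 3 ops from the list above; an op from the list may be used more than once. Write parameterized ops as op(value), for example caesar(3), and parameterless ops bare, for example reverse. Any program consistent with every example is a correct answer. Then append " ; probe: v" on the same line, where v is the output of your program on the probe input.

caesar(16) | drop_vowels ; probe: "zcmsg"

Check, running the answer program on each example:
  "esrbduygkwky" -> "uihrtkowamao" -> "hrtkwm"
  "gifnnsbal" -> "wyvddirqb" -> "wyvddrqb"
  "nuhm" -> "dkxc" -> "dkxc"
  "oshtmxdgucbf" -> "eixjcntwksrv" -> "xjcntwksrv"
  "jfd" -> "zvt" -> "zvt"
  "hdt" -> "xtj" -> "xtj"
  probe: "jmwscqooo" -> "zcmisgeee" -> "zcmsg"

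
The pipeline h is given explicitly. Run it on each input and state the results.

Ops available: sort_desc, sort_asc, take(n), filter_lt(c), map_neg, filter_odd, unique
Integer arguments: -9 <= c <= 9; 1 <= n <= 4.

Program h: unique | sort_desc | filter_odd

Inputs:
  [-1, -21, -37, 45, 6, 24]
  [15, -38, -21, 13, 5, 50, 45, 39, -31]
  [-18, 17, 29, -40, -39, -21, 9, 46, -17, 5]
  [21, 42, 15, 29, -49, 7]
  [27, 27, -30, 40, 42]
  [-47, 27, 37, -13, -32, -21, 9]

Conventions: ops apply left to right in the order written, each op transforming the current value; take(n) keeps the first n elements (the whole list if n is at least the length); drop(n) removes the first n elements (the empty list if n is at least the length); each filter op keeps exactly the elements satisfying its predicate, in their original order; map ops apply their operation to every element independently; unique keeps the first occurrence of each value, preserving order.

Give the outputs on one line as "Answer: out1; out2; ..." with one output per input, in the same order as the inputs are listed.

Execution, op by op:
  [-1, -21, -37, 45, 6, 24] -> [-1, -21, -37, 45, 6, 24] -> [45, 24, 6, -1, -21, -37] -> [45, -1, -21, -37]
  [15, -38, -21, 13, 5, 50, 45, 39, -31] -> [15, -38, -21, 13, 5, 50, 45, 39, -31] -> [50, 45, 39, 15, 13, 5, -21, -31, -38] -> [45, 39, 15, 13, 5, -21, -31]
  [-18, 17, 29, -40, -39, -21, 9, 46, -17, 5] -> [-18, 17, 29, -40, -39, -21, 9, 46, -17, 5] -> [46, 29, 17, 9, 5, -17, -18, -21, -39, -40] -> [29, 17, 9, 5, -17, -21, -39]
  [21, 42, 15, 29, -49, 7] -> [21, 42, 15, 29, -49, 7] -> [42, 29, 21, 15, 7, -49] -> [29, 21, 15, 7, -49]
  [27, 27, -30, 40, 42] -> [27, -30, 40, 42] -> [42, 40, 27, -30] -> [27]
  [-47, 27, 37, -13, -32, -21, 9] -> [-47, 27, 37, -13, -32, -21, 9] -> [37, 27, 9, -13, -21, -32, -47] -> [37, 27, 9, -13, -21, -47]

[45, -1, -21, -37]; [45, 39, 15, 13, 5, -21, -31]; [29, 17, 9, 5, -17, -21, -39]; [29, 21, 15, 7, -49]; [27]; [37, 27, 9, -13, -21, -47]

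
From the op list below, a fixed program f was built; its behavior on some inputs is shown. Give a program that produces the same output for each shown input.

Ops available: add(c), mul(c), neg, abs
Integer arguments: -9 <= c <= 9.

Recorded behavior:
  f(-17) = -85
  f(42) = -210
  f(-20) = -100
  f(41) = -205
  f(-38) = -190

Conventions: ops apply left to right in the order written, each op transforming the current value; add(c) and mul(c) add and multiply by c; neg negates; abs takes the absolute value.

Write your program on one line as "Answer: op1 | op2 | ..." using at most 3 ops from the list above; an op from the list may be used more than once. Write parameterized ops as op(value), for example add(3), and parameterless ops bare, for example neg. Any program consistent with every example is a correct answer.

abs | mul(5) | neg

Check, running the answer program on each example:
  -17 -> 17 -> 85 -> -85
  42 -> 42 -> 210 -> -210
  -20 -> 20 -> 100 -> -100
  41 -> 41 -> 205 -> -205
  -38 -> 38 -> 190 -> -190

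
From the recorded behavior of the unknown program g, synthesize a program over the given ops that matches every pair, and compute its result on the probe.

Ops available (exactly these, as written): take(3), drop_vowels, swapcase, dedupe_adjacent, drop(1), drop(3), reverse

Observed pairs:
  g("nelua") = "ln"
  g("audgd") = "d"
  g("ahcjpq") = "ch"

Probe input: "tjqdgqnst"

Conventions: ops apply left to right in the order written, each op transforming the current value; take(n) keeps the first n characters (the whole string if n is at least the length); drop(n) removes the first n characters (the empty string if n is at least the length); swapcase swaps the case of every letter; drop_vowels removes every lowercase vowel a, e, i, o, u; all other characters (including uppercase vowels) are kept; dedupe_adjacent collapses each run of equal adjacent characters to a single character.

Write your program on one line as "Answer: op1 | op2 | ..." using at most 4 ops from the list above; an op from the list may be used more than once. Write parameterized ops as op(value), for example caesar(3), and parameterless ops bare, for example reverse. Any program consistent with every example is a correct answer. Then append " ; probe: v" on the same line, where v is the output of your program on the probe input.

take(3) | reverse | drop_vowels ; probe: "qjt"

Check, running the answer program on each example:
  "nelua" -> "nel" -> "len" -> "ln"
  "audgd" -> "aud" -> "dua" -> "d"
  "ahcjpq" -> "ahc" -> "cha" -> "ch"
  probe: "tjqdgqnst" -> "tjq" -> "qjt" -> "qjt"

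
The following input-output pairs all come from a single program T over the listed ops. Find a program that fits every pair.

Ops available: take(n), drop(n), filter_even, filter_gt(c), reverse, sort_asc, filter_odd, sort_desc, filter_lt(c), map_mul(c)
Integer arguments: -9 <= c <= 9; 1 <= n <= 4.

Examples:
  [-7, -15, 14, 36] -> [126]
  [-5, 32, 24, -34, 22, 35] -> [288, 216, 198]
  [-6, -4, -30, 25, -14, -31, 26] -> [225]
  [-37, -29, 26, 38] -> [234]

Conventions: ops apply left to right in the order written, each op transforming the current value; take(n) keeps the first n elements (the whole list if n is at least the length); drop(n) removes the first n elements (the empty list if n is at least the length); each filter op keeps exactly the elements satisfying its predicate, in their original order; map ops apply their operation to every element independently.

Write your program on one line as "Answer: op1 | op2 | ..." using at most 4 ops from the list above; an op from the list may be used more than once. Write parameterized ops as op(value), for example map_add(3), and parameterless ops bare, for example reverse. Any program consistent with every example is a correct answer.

map_mul(9) | sort_desc | filter_gt(6) | drop(1)

Check, running the answer program on each example:
  [-7, -15, 14, 36] -> [-63, -135, 126, 324] -> [324, 126, -63, -135] -> [324, 126] -> [126]
  [-5, 32, 24, -34, 22, 35] -> [-45, 288, 216, -306, 198, 315] -> [315, 288, 216, 198, -45, -306] -> [315, 288, 216, 198] -> [288, 216, 198]
  [-6, -4, -30, 25, -14, -31, 26] -> [-54, -36, -270, 225, -126, -279, 234] -> [234, 225, -36, -54, -126, -270, -279] -> [234, 225] -> [225]
  [-37, -29, 26, 38] -> [-333, -261, 234, 342] -> [342, 234, -261, -333] -> [342, 234] -> [234]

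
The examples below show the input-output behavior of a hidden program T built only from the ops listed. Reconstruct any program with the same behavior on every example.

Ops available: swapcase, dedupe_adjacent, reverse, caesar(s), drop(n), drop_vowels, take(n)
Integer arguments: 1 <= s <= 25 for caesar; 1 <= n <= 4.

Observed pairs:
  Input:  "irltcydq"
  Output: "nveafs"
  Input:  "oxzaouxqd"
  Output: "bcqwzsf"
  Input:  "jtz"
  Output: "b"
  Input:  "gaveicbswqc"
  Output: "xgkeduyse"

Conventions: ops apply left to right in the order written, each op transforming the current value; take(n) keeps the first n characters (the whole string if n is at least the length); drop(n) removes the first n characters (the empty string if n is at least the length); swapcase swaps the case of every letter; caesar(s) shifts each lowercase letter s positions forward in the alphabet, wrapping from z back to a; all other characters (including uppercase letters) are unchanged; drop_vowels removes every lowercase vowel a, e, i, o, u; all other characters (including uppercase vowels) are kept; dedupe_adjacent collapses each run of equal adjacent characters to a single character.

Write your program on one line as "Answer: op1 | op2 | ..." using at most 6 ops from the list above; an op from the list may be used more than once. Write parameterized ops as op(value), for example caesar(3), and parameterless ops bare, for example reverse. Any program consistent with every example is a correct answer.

caesar(14) | swapcase | drop(2) | swapcase | caesar(14)

Check, running the answer program on each example:
  "irltcydq" -> "wfzhqmre" -> "WFZHQMRE" -> "ZHQMRE" -> "zhqmre" -> "nveafs"
  "oxzaouxqd" -> "clnociler" -> "CLNOCILER" -> "NOCILER" -> "nociler" -> "bcqwzsf"
  "jtz" -> "xhn" -> "XHN" -> "N" -> "n" -> "b"
  "gaveicbswqc" -> "uojswqpgkeq" -> "UOJSWQPGKEQ" -> "JSWQPGKEQ" -> "jswqpgkeq" -> "xgkeduyse"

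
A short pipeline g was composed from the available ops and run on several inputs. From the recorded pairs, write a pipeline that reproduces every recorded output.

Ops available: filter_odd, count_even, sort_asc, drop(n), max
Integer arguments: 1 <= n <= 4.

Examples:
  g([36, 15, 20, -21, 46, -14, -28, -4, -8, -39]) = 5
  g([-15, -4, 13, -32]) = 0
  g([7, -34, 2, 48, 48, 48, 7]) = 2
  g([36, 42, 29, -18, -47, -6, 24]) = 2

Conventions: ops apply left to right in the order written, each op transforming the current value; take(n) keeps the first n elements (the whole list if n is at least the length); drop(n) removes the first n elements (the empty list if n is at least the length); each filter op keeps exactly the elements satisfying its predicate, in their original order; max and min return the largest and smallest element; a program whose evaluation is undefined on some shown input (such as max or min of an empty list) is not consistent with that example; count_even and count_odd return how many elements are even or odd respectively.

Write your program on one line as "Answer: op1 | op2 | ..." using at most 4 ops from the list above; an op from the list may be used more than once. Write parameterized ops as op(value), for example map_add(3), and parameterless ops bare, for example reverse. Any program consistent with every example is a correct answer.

drop(3) | drop(1) | count_even

Check, running the answer program on each example:
  [36, 15, 20, -21, 46, -14, -28, -4, -8, -39] -> [-21, 46, -14, -28, -4, -8, -39] -> [46, -14, -28, -4, -8, -39] -> 5
  [-15, -4, 13, -32] -> [-32] -> [] -> 0
  [7, -34, 2, 48, 48, 48, 7] -> [48, 48, 48, 7] -> [48, 48, 7] -> 2
  [36, 42, 29, -18, -47, -6, 24] -> [-18, -47, -6, 24] -> [-47, -6, 24] -> 2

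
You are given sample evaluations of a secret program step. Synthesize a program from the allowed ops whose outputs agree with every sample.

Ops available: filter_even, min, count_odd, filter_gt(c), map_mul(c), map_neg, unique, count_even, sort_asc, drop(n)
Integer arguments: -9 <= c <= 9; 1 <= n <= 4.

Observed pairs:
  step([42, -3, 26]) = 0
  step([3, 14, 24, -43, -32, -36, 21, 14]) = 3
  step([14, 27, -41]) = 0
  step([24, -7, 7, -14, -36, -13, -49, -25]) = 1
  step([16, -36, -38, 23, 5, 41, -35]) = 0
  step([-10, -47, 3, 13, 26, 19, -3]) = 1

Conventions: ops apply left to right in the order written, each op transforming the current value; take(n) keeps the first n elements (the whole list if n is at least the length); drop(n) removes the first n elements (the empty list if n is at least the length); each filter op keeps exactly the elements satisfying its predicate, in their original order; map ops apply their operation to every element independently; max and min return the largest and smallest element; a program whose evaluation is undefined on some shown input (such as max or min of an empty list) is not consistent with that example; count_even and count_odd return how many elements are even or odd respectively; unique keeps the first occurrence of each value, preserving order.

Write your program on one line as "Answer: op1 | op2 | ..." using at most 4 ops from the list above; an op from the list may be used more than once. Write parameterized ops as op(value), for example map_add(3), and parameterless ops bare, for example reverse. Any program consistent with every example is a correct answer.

drop(4) | sort_asc | map_neg | count_even

Check, running the answer program on each example:
  [42, -3, 26] -> [] -> [] -> [] -> 0
  [3, 14, 24, -43, -32, -36, 21, 14] -> [-32, -36, 21, 14] -> [-36, -32, 14, 21] -> [36, 32, -14, -21] -> 3
  [14, 27, -41] -> [] -> [] -> [] -> 0
  [24, -7, 7, -14, -36, -13, -49, -25] -> [-36, -13, -49, -25] -> [-49, -36, -25, -13] -> [49, 36, 25, 13] -> 1
  [16, -36, -38, 23, 5, 41, -35] -> [5, 41, -35] -> [-35, 5, 41] -> [35, -5, -41] -> 0
  [-10, -47, 3, 13, 26, 19, -3] -> [26, 19, -3] -> [-3, 19, 26] -> [3, -19, -26] -> 1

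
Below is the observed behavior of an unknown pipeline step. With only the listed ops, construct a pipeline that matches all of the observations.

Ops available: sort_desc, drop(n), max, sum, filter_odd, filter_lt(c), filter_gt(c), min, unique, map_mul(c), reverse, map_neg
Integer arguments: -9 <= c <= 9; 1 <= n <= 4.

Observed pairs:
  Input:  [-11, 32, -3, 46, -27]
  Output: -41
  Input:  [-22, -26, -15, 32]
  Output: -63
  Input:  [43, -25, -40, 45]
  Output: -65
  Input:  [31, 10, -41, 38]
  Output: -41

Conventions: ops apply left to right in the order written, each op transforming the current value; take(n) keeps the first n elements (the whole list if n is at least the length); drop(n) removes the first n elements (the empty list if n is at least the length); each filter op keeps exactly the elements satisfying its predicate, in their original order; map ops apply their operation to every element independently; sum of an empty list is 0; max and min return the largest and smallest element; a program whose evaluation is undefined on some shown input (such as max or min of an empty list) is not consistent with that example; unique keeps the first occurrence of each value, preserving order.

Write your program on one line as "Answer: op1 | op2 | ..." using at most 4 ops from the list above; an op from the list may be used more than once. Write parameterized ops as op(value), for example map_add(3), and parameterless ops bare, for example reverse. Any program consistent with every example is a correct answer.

filter_lt(0) | reverse | sum

Check, running the answer program on each example:
  [-11, 32, -3, 46, -27] -> [-11, -3, -27] -> [-27, -3, -11] -> -41
  [-22, -26, -15, 32] -> [-22, -26, -15] -> [-15, -26, -22] -> -63
  [43, -25, -40, 45] -> [-25, -40] -> [-40, -25] -> -65
  [31, 10, -41, 38] -> [-41] -> [-41] -> -41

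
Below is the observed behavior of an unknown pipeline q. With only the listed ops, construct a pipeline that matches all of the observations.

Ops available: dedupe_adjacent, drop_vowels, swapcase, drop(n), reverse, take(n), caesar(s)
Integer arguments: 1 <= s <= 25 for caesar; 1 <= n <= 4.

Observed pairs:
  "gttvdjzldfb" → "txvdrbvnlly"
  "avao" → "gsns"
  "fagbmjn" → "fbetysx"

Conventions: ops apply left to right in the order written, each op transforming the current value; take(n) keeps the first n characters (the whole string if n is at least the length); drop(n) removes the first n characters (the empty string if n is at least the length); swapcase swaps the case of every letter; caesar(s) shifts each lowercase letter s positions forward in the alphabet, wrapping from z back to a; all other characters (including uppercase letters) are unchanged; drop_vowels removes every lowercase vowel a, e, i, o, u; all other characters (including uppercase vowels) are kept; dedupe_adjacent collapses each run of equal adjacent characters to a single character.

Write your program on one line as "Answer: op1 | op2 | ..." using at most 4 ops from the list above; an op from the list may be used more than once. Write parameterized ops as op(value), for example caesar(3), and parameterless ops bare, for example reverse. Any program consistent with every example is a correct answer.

reverse | caesar(15) | caesar(3)

Check, running the answer program on each example:
  "gttvdjzldfb" -> "bfdlzjdvttg" -> "qusaoyskiiv" -> "txvdrbvnlly"
  "avao" -> "oava" -> "dpkp" -> "gsns"
  "fagbmjn" -> "njmbgaf" -> "cybqvpu" -> "fbetysx"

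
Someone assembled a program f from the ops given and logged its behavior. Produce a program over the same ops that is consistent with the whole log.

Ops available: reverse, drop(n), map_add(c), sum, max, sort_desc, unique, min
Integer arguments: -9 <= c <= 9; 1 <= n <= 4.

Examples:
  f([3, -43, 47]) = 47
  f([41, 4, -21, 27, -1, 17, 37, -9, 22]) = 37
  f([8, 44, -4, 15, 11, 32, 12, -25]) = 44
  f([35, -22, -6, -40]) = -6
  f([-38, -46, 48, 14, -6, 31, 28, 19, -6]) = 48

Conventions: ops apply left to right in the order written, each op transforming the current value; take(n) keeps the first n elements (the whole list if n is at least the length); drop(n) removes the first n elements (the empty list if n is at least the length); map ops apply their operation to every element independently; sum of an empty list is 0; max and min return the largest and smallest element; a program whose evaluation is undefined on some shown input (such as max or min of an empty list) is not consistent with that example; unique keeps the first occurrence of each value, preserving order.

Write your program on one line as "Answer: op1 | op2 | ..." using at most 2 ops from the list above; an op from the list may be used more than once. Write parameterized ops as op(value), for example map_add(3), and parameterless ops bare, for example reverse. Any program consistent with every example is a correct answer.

drop(1) | max

Check, running the answer program on each example:
  [3, -43, 47] -> [-43, 47] -> 47
  [41, 4, -21, 27, -1, 17, 37, -9, 22] -> [4, -21, 27, -1, 17, 37, -9, 22] -> 37
  [8, 44, -4, 15, 11, 32, 12, -25] -> [44, -4, 15, 11, 32, 12, -25] -> 44
  [35, -22, -6, -40] -> [-22, -6, -40] -> -6
  [-38, -46, 48, 14, -6, 31, 28, 19, -6] -> [-46, 48, 14, -6, 31, 28, 19, -6] -> 48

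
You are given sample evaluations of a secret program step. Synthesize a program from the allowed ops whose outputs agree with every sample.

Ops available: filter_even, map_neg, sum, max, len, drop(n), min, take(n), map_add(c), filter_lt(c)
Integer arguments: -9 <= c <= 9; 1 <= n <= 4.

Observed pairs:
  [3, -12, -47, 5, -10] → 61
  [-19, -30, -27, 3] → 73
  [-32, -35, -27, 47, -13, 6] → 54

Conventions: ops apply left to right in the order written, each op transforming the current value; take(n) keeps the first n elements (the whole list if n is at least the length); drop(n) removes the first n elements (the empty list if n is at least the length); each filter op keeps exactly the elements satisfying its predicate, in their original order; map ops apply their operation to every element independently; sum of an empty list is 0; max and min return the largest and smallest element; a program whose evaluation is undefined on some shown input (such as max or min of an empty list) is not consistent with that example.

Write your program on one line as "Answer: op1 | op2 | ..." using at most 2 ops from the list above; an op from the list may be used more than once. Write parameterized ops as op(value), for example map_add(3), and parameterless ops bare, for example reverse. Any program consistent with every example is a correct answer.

map_neg | sum

Check, running the answer program on each example:
  [3, -12, -47, 5, -10] -> [-3, 12, 47, -5, 10] -> 61
  [-19, -30, -27, 3] -> [19, 30, 27, -3] -> 73
  [-32, -35, -27, 47, -13, 6] -> [32, 35, 27, -47, 13, -6] -> 54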